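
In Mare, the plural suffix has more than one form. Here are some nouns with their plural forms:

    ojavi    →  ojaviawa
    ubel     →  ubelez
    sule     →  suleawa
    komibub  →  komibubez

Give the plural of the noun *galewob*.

galewobez

Looking at the final sound of each stem: -ez when the stem ends in a consonant (*ubel*, *komibub*); -awa when the stem ends in a vowel (*ojavi*, *sule*).
*galewob*: final sound = /b/, a consonant → -ez → *galewobez*.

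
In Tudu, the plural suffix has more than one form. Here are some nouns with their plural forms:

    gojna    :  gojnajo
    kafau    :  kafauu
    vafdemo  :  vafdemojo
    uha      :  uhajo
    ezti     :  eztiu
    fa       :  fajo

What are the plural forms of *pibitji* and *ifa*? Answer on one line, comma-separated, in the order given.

The pattern is height harmony: -u when the last vowel of the stem is a high vowel (*kafau*, *ezti*); -jo when the last vowel of the stem is a non-high vowel (*gojna*, *vafdemo*, *uha*, *fa*).
The last vowel of *pibitji* is /i/, which is a high vowel, so the suffix is -u, giving *pibitjiu*.
*ifa*: last vowel = /a/, a non-high vowel → -jo → *ifajo*.

pibitjiu, ifajo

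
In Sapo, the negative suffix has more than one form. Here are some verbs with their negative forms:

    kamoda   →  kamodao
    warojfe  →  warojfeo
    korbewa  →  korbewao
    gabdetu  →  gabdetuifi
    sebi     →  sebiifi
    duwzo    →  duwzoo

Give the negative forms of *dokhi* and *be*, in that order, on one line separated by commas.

dokhiifi, beo

The alternation tracks the last vowel of the stem — -ifi when the last vowel of the stem is a high vowel (*gabdetu*, *sebi*); -o when the last vowel of the stem is a non-high vowel (*kamoda*, *warojfe*, *korbewa*, *duwzo*).
*dokhi* — last vowel /i/ (a high vowel) → -ifi → *dokhiifi*.
*be* — last vowel /e/ (a non-high vowel) → -o → *beo*.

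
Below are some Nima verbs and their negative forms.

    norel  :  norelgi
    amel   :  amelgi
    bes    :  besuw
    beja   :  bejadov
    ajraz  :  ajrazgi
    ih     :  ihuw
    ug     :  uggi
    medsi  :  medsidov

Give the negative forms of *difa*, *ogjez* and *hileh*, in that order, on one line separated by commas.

The alternation tracks the final sound of the stem — -uw when the stem ends in a voiceless consonant (*bes*, *ih*); -gi when the stem ends in a voiced consonant (*norel*, *amel*, *ajraz*, *ug*); -dov when the stem ends in a vowel (*beja*, *medsi*).
Since the final sound of *difa* is /a/ (a vowel), it takes -dov, giving *difadov*.
*ogjez*: final sound = /z/, a voiced consonant → -gi → *ogjezgi*.
The final sound of *hileh* is /h/, which is a voiceless consonant, so the suffix is -uw, giving *hilehuw*.

difadov, ogjezgi, hilehuw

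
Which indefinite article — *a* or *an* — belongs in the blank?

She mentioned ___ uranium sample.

a

The indefinite article is chosen by the initial *sound* of the following word, not its spelling.
*uranium* begins with the sound /jʊ/ (u pronounced /jʊ/) — a consonant sound.
So the article is *a*: She mentioned a uranium sample.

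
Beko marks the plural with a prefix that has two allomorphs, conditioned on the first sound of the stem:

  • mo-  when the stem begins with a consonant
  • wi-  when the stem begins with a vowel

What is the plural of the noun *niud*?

*niud* — first sound /n/ (a consonant) → mo- → *moniud*.

moniud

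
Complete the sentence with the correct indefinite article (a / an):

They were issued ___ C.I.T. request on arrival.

The indefinite article is chosen by the initial *sound* of the following word, not its spelling.
The initialism *C.I.T.* is read letter by letter; the first letter, C, is pronounced /siː/, which begins with a consonant sound.
So the article is *a*: They were issued a C.I.T. request on arrival.

a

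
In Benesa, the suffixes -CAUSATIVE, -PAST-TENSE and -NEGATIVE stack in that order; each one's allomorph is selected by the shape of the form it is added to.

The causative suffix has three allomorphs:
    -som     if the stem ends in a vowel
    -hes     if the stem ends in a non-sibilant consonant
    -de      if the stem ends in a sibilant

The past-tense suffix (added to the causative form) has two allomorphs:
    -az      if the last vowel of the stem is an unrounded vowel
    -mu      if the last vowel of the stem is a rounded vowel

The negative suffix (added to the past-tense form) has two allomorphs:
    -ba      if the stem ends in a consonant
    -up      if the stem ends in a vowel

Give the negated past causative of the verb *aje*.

The final sound of *aje* is /e/, which is a vowel, so the causative suffix is -som, giving *ajesom*.
The causative form *ajesom* — last vowel /o/ (a rounded vowel) → -mu → *ajesommu*.
The past-tense form *ajesommu*: final sound = /u/, a vowel → -up → *ajesommuup*.

ajesommuup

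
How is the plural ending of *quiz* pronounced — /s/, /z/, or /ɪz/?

The stem *quiz* ends in a sibilant (/s, z, ʃ, ʒ, tʃ, dʒ/).
The plural suffix surfaces as /ɪz/ after sibilants, /s/ after other voiceless consonants, and /z/ after other voiced sounds.
So the plural -s on *quiz* is pronounced /ɪz/.

/ɪz/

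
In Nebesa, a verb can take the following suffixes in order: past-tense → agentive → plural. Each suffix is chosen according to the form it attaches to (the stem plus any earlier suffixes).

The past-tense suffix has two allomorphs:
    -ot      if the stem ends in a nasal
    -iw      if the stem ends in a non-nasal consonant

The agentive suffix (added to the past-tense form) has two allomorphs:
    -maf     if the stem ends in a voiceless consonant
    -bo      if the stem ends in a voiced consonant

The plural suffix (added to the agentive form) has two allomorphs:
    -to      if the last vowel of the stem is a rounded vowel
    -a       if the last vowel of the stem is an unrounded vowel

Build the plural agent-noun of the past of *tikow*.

tikowiwboto

The final consonant of *tikow* is /w/, which is non-nasal, so the past-tense suffix is -iw, giving *tikowiw*.
Since the final consonant of the past-tense form *tikowiw* is /w/ (voiced), it takes -bo, giving *tikowiwbo*.
Since the last vowel of the agentive form *tikowiwbo* is /o/ (a rounded vowel), it takes -to, giving *tikowiwboto*.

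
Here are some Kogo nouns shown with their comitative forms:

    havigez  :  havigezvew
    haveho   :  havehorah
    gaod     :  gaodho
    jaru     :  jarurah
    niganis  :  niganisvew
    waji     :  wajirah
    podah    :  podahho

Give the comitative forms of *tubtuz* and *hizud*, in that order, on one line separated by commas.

The suffix is conditioned by the final sound: -vew when the stem ends in a sibilant (*havigez*, *niganis*); -ho when the stem ends in a non-sibilant consonant (*gaod*, *podah*); -rah when the stem ends in a vowel (*haveho*, *jaru*, *waji*).
*tubtuz* — final sound /z/ (a sibilant) → -vew → *tubtuzvew*.
*hizud* — final sound /d/ (a non-sibilant consonant) → -ho → *hizudho*.

tubtuzvew, hizudho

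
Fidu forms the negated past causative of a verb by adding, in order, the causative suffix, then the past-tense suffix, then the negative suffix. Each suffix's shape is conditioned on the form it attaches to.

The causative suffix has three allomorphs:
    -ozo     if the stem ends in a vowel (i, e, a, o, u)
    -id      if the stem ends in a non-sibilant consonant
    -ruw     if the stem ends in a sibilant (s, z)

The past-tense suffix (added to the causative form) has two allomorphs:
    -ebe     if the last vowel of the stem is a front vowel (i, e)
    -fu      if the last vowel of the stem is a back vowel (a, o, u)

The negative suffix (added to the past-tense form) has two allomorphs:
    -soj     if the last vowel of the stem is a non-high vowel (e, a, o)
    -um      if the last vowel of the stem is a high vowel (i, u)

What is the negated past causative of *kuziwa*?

The final sound of *kuziwa* is /a/, which is a vowel, so the causative suffix is -ozo, giving *kuziwaozo*.
The causative form *kuziwaozo*: last vowel = /o/, a back vowel → -fu → *kuziwaozofu*.
Since the last vowel of the past-tense form *kuziwaozofu* is /u/ (a high vowel), it takes -um, giving *kuziwaozofuum*.

kuziwaozofuum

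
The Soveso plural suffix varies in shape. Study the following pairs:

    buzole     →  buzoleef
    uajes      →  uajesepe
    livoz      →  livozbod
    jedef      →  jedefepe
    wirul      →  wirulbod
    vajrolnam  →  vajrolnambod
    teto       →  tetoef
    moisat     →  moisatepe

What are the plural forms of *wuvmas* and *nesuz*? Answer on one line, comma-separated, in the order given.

wuvmasepe, nesuzbod

The suffix is conditioned by the final sound: -epe when the stem ends in a voiceless consonant (*uajes*, *jedef*, *moisat*); -bod when the stem ends in a voiced consonant (*livoz*, *wirul*, *vajrolnam*); -ef when the stem ends in a vowel (*buzole*, *teto*).
*wuvmas* — final sound /s/ (a voiceless consonant) → -epe → *wuvmasepe*.
*nesuz* — final sound /z/ (a voiced consonant) → -bod → *nesuzbod*.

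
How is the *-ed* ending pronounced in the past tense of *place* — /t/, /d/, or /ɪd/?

/t/

The stem *place* ends in a voiceless consonant other than /t/.
The -ed suffix is realized as /ɪd/ after /t, d/; as /t/ after other voiceless consonants; and as /d/ after other voiced sounds.
So -ed on *place* is pronounced /t/.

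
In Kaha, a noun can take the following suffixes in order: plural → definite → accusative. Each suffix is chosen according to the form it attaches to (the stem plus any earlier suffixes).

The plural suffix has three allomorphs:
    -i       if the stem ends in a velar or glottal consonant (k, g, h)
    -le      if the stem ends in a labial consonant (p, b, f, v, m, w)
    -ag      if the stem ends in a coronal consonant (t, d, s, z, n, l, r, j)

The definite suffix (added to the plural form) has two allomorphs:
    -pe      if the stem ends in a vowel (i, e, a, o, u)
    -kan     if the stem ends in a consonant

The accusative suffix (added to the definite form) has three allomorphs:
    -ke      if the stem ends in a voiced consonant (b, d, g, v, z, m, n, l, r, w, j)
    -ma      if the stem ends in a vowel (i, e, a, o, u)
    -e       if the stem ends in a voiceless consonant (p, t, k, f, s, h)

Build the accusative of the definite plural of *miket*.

miketagkanke

*miket* — final consonant /t/ (coronal) → -ag → *miketag*.
The plural form *miketag* — final sound /g/ (a consonant) → -kan → *miketagkan*.
The final sound of the definite form *miketagkan* is /n/, which is a voiced consonant, so the accusative suffix is -ke, giving *miketagkanke*.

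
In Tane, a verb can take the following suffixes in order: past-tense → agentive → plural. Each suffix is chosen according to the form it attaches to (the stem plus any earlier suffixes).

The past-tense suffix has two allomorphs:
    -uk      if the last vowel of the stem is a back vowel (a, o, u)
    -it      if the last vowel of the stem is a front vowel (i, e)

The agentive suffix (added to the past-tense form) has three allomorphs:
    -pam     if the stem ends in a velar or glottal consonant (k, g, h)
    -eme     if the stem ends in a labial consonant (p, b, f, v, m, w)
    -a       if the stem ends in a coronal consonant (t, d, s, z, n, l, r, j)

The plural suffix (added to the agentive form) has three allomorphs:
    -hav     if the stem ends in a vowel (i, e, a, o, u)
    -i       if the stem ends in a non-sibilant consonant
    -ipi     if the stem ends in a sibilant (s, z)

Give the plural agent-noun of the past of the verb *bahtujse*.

The last vowel of *bahtujse* is /e/, which is a front vowel, so the past-tense suffix is -it, giving *bahtujseit*.
The past-tense form *bahtujseit*: final consonant = /t/, coronal → -a → *bahtujseita*.
Since the final sound of the agentive form *bahtujseita* is /a/ (a vowel), it takes -hav, giving *bahtujseitahav*.

bahtujseitahav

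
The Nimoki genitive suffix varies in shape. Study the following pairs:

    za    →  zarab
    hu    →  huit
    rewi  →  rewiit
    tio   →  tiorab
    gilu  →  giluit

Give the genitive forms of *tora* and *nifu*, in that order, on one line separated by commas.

torarab, nifuit

The suffix is conditioned by the last vowel: -it when the last vowel of the stem is a high vowel (*hu*, *rewi*, *gilu*); -rab when the last vowel of the stem is a non-high vowel (*za*, *tio*).
*tora*: last vowel = /a/, a non-high vowel → -rab → *torarab*.
The last vowel of *nifu* is /u/, which is a high vowel, so the suffix is -it, giving *nifuit*.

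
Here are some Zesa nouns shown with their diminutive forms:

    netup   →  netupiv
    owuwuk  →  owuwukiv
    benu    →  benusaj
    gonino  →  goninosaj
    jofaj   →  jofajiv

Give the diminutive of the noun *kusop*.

Looking at the final sound of each stem: -iv when the stem ends in a consonant (*netup*, *owuwuk*, *jofaj*); -saj when the stem ends in a vowel (*benu*, *gonino*).
*kusop* — final sound /p/ (a consonant) → -iv → *kusopiv*.

kusopiv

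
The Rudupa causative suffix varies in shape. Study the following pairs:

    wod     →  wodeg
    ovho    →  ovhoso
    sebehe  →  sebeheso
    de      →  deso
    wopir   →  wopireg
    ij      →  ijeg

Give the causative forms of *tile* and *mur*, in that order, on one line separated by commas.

Looking at the final sound of each stem: -eg when the stem ends in a consonant (*wod*, *wopir*, *ij*); -so when the stem ends in a vowel (*ovho*, *sebehe*, *de*).
*tile* — final sound /e/ (a vowel) → -so → *tileso*.
Since the final sound of *mur* is /r/ (a consonant), it takes -eg, giving *mureg*.

tileso, mureg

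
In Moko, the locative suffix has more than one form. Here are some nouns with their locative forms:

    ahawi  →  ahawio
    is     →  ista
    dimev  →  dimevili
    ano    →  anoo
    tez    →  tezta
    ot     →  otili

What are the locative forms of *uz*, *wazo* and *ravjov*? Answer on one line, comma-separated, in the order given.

The pattern is sibilance of the final sound: -ta when the stem ends in a sibilant (*is*, *tez*); -ili when the stem ends in a non-sibilant consonant (*dimev*, *ot*); -o when the stem ends in a vowel (*ahawi*, *ano*).
Since the final sound of *uz* is /z/ (a sibilant), it takes -ta, giving *uzta*.
*wazo* — final sound /o/ (a vowel) → -o → *wazoo*.
Since the final sound of *ravjov* is /v/ (a non-sibilant consonant), it takes -ili, giving *ravjovili*.

uzta, wazoo, ravjovili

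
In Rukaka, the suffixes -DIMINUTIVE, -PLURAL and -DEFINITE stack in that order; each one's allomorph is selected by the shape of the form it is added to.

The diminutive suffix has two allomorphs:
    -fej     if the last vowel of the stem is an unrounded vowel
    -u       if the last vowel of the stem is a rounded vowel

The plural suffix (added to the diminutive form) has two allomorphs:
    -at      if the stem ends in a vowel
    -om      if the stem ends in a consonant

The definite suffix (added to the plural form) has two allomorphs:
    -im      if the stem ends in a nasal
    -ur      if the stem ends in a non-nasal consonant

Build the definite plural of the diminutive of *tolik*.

*tolik*: last vowel = /i/, an unrounded vowel → -fej → *tolikfej*.
The diminutive form *tolikfej* — final sound /j/ (a consonant) → -om → *tolikfejom*.
The final consonant of the plural form *tolikfejom* is /m/, which is a nasal, so the definite suffix is -im, giving *tolikfejomim*.

tolikfejomim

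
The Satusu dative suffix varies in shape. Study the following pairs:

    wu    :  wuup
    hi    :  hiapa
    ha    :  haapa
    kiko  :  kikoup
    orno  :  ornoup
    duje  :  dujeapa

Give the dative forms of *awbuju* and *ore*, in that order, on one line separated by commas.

awbujuup, oreapa

The pattern is rounding harmony: -up when the last vowel of the stem is a rounded vowel (*wu*, *kiko*, *orno*); -apa when the last vowel of the stem is an unrounded vowel (*hi*, *ha*, *duje*).
*awbuju*: last vowel = /u/, a rounded vowel → -up → *awbujuup*.
The last vowel of *ore* is /e/, which is an unrounded vowel, so the suffix is -apa, giving *oreapa*.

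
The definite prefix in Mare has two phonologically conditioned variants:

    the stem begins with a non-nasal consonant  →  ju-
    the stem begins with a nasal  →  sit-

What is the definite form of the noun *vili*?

The first consonant of *vili* is /v/, which is non-nasal, so the prefix is ju-, giving *juvili*.

juvili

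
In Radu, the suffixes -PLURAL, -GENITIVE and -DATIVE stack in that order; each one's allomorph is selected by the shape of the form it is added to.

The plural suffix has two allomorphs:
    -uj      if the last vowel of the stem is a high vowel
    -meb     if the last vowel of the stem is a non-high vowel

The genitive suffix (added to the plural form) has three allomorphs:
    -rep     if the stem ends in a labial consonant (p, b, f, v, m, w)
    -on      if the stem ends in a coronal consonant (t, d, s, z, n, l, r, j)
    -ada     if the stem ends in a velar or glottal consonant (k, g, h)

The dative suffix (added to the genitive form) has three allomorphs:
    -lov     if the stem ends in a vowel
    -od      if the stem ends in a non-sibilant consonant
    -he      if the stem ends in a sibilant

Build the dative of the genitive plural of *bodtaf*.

bodtafmebrepod

Since the last vowel of *bodtaf* is /a/ (a non-high vowel), it takes -meb, giving *bodtafmeb*.
The plural form *bodtafmeb*: final consonant = /b/, labial → -rep → *bodtafmebrep*.
The final sound of the genitive form *bodtafmebrep* is /p/, which is a non-sibilant consonant, so the dative suffix is -od, giving *bodtafmebrepod*.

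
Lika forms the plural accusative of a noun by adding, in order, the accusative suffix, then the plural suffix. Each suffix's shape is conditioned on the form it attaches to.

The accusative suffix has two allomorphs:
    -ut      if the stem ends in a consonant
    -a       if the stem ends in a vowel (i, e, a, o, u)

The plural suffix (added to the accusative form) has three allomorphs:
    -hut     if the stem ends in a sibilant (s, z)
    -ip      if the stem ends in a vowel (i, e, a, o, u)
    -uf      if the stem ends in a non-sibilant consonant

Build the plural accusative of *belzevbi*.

The final sound of *belzevbi* is /i/, which is a vowel, so the accusative suffix is -a, giving *belzevbia*.
Since the final sound of the accusative form *belzevbia* is /a/ (a vowel), it takes -ip, giving *belzevbiaip*.

belzevbiaip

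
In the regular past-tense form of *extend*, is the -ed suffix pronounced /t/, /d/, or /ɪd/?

The stem *extend* ends in /t/ or /d/.
The -ed suffix is realized as /ɪd/ after /t, d/; as /t/ after other voiceless consonants; and as /d/ after other voiced sounds.
So -ed on *extend* is pronounced /ɪd/.

/ɪd/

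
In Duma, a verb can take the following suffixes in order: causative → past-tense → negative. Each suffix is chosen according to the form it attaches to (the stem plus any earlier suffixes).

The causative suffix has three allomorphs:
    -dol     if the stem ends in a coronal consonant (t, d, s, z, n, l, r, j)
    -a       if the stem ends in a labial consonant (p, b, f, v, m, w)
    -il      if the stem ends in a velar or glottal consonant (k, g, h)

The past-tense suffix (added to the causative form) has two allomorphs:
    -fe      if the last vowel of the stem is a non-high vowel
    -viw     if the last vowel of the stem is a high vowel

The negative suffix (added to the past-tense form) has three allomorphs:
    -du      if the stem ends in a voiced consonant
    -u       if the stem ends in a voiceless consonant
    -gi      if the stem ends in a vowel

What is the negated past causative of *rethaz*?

rethazdolfegi

Since the final consonant of *rethaz* is /z/ (coronal), it takes -dol, giving *rethazdol*.
Since the last vowel of the causative form *rethazdol* is /o/ (a non-high vowel), it takes -fe, giving *rethazdolfe*.
The final sound of the past-tense form *rethazdolfe* is /e/, which is a vowel, so the negative suffix is -gi, giving *rethazdolfegi*.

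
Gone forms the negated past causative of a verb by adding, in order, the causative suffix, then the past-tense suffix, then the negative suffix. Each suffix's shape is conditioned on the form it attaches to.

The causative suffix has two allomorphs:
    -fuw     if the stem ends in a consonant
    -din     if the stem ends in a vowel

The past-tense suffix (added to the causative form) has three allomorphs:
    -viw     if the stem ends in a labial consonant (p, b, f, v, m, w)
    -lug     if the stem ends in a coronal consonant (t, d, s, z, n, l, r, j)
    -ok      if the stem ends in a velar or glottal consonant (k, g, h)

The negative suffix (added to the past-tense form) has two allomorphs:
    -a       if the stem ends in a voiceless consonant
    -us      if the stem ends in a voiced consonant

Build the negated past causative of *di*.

*di* — final sound /i/ (a vowel) → -din → *didin*.
Since the final consonant of the causative form *didin* is /n/ (coronal), it takes -lug, giving *didinlug*.
The past-tense form *didinlug*: final consonant = /g/, voiced → -us → *didinlugus*.

didinlugus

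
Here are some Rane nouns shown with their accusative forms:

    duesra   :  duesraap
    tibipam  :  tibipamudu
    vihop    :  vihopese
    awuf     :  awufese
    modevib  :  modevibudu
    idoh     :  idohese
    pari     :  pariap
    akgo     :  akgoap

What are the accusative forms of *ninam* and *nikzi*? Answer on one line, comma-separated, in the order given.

ninamudu, nikziap

The suffix is conditioned by the final sound: -ese when the stem ends in a voiceless consonant (*vihop*, *awuf*, *idoh*); -udu when the stem ends in a voiced consonant (*tibipam*, *modevib*); -ap when the stem ends in a vowel (*duesra*, *pari*, *akgo*).
*ninam*: final sound = /m/, a voiced consonant → -udu → *ninamudu*.
*nikzi*: final sound = /i/, a vowel → -ap → *nikziap*.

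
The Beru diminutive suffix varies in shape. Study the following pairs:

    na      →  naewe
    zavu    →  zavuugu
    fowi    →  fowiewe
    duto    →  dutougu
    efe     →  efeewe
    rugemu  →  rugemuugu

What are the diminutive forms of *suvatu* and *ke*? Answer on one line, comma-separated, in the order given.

The suffix is conditioned by the last vowel: -ugu when the last vowel of the stem is a rounded vowel (*zavu*, *duto*, *rugemu*); -ewe when the last vowel of the stem is an unrounded vowel (*na*, *fowi*, *efe*).
Since the last vowel of *suvatu* is /u/ (a rounded vowel), it takes -ugu, giving *suvatuugu*.
*ke*: last vowel = /e/, an unrounded vowel → -ewe → *keewe*.

suvatuugu, keewe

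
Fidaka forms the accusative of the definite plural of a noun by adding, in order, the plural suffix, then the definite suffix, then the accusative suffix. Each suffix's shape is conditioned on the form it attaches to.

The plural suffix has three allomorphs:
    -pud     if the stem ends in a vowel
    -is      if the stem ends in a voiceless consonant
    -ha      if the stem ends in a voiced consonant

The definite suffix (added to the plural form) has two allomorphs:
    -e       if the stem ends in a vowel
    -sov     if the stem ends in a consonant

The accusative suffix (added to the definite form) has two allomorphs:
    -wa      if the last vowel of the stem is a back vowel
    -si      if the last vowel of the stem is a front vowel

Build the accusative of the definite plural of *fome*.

Since the final sound of *fome* is /e/ (a vowel), it takes -pud, giving *fomepud*.
Since the final sound of the plural form *fomepud* is /d/ (a consonant), it takes -sov, giving *fomepudsov*.
The definite form *fomepudsov*: last vowel = /o/, a back vowel → -wa → *fomepudsovwa*.

fomepudsovwa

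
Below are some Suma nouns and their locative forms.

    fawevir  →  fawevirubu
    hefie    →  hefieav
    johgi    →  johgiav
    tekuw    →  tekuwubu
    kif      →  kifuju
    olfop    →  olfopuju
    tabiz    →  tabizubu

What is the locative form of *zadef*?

zadefuju

The suffix is conditioned by the final sound: -uju when the stem ends in a voiceless consonant (*kif*, *olfop*); -ubu when the stem ends in a voiced consonant (*fawevir*, *tekuw*, *tabiz*); -av when the stem ends in a vowel (*hefie*, *johgi*).
Since the final sound of *zadef* is /f/ (a voiceless consonant), it takes -uju, giving *zadefuju*.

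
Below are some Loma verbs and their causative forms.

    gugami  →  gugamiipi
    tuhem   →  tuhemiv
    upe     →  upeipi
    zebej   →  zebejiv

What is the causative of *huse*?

Looking at the final sound of each stem: -iv when the stem ends in a consonant (*tuhem*, *zebej*); -ipi when the stem ends in a vowel (*gugami*, *upe*).
Since the final sound of *huse* is /e/ (a vowel), it takes -ipi, giving *huseipi*.

huseipi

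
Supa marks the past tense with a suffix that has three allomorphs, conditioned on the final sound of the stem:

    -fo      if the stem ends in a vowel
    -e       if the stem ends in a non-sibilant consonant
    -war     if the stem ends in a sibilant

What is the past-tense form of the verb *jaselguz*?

jaselguzwar

The final sound of *jaselguz* is /z/, which is a sibilant, so the suffix is -war, giving *jaselguzwar*.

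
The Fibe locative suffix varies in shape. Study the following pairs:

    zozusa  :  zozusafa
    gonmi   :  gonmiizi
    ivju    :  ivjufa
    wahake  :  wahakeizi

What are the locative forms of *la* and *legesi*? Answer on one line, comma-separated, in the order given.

lafa, legesiizi

The alternation tracks the last vowel of the stem — -izi when the last vowel of the stem is a front vowel (*gonmi*, *wahake*); -fa when the last vowel of the stem is a back vowel (*zozusa*, *ivju*).
*la*: last vowel = /a/, a back vowel → -fa → *lafa*.
*legesi*: last vowel = /i/, a front vowel → -izi → *legesiizi*.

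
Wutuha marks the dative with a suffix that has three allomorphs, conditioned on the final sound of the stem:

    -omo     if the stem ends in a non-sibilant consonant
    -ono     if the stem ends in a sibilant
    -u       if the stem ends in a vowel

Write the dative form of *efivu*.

efivuu

*efivu* — final sound /u/ (a vowel) → -u → *efivuu*.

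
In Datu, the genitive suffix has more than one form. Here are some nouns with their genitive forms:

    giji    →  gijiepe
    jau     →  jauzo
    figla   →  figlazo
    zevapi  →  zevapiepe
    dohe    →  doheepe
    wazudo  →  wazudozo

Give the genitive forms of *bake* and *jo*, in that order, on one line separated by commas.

bakeepe, jozo

The pattern is front/back vowel harmony: -epe when the last vowel of the stem is a front vowel (*giji*, *zevapi*, *dohe*); -zo when the last vowel of the stem is a back vowel (*jau*, *figla*, *wazudo*).
*bake*: last vowel = /e/, a front vowel → -epe → *bakeepe*.
*jo*: last vowel = /o/, a back vowel → -zo → *jozo*.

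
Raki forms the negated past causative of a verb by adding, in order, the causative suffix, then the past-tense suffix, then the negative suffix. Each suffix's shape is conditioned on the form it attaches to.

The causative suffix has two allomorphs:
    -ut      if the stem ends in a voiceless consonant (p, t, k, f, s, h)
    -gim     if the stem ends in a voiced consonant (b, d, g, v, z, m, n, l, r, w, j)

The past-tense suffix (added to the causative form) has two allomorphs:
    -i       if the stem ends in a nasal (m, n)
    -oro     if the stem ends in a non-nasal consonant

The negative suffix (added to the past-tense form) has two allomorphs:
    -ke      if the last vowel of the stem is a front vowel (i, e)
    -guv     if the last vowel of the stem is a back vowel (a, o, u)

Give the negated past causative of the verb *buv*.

buvgimike

*buv*: final consonant = /v/, voiced → -gim → *buvgim*.
The causative form *buvgim*: final consonant = /m/, a nasal → -i → *buvgimi*.
Since the last vowel of the past-tense form *buvgimi* is /i/ (a front vowel), it takes -ke, giving *buvgimike*.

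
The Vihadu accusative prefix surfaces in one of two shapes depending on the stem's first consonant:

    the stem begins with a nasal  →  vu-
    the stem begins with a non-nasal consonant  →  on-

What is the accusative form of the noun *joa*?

onjoa

*joa* — first consonant /j/ (non-nasal) → on- → *onjoa*.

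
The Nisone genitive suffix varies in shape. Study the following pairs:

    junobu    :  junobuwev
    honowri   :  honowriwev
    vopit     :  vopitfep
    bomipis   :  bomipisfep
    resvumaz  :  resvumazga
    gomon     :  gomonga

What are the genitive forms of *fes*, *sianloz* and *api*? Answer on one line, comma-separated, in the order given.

The suffix is conditioned by the final sound: -fep when the stem ends in a voiceless consonant (*vopit*, *bomipis*); -ga when the stem ends in a voiced consonant (*resvumaz*, *gomon*); -wev when the stem ends in a vowel (*junobu*, *honowri*).
Since the final sound of *fes* is /s/ (a voiceless consonant), it takes -fep, giving *fesfep*.
*sianloz*: final sound = /z/, a voiced consonant → -ga → *sianlozga*.
Since the final sound of *api* is /i/ (a vowel), it takes -wev, giving *apiwev*.

fesfep, sianlozga, apiwev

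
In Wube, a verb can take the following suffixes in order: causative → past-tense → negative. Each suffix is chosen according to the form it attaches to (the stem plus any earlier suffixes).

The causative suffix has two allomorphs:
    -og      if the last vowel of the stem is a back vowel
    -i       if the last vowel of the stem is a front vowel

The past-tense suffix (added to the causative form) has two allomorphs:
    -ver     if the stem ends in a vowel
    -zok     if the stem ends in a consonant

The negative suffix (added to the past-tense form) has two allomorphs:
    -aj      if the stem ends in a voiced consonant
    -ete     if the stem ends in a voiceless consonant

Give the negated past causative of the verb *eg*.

egiveraj

Since the last vowel of *eg* is /e/ (a front vowel), it takes -i, giving *egi*.
The causative form *egi* — final sound /i/ (a vowel) → -ver → *egiver*.
The past-tense form *egiver*: final consonant = /r/, voiced → -aj → *egiveraj*.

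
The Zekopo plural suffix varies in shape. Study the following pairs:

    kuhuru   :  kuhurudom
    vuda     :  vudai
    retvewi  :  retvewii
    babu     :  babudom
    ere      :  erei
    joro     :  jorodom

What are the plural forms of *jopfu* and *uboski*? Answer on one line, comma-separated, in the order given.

The alternation tracks the last vowel of the stem — -dom when the last vowel of the stem is a rounded vowel (*kuhuru*, *babu*, *joro*); -i when the last vowel of the stem is an unrounded vowel (*vuda*, *retvewi*, *ere*).
The last vowel of *jopfu* is /u/, which is a rounded vowel, so the suffix is -dom, giving *jopfudom*.
*uboski* — last vowel /i/ (an unrounded vowel) → -i → *uboskii*.

jopfudom, uboskii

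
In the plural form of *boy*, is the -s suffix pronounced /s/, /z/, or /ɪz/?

The stem *boy* ends in a voiced non-sibilant sound.
The plural suffix surfaces as /ɪz/ after sibilants, /s/ after other voiceless consonants, and /z/ after other voiced sounds.
So the plural -s on *boy* is pronounced /z/.

/z/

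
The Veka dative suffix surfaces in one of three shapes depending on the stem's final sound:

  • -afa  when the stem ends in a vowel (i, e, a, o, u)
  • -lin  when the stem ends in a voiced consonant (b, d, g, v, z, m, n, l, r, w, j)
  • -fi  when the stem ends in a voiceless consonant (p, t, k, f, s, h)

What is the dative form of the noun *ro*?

roafa

*ro* — final sound /o/ (a vowel) → -afa → *roafa*.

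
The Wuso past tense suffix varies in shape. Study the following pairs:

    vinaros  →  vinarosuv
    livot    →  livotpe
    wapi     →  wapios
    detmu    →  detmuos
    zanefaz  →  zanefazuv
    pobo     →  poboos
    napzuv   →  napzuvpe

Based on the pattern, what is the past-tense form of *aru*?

Looking at the final sound of each stem: -uv when the stem ends in a sibilant (*vinaros*, *zanefaz*); -pe when the stem ends in a non-sibilant consonant (*livot*, *napzuv*); -os when the stem ends in a vowel (*wapi*, *detmu*, *pobo*).
*aru* — final sound /u/ (a vowel) → -os → *aruos*.

aruos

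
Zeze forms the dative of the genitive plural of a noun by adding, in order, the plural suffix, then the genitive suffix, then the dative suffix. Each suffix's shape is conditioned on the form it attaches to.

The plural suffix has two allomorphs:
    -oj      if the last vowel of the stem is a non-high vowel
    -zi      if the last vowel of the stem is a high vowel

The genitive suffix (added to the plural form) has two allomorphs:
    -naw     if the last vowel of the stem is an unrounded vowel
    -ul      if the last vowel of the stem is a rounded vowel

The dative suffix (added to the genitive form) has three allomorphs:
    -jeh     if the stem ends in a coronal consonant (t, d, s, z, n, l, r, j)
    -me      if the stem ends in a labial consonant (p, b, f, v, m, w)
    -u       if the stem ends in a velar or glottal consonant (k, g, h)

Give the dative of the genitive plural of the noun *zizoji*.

Since the last vowel of *zizoji* is /i/ (a high vowel), it takes -zi, giving *zizojizi*.
Since the last vowel of the plural form *zizojizi* is /i/ (an unrounded vowel), it takes -naw, giving *zizojizinaw*.
The final consonant of the genitive form *zizojizinaw* is /w/, which is labial, so the dative suffix is -me, giving *zizojizinawme*.

zizojizinawme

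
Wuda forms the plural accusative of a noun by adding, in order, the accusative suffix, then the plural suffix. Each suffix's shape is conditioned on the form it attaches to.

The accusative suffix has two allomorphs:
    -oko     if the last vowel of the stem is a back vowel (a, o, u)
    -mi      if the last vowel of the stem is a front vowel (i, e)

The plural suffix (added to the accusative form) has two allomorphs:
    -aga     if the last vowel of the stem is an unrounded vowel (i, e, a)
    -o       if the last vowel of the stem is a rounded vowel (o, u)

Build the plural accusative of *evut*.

evutokoo

The last vowel of *evut* is /u/, which is a back vowel, so the accusative suffix is -oko, giving *evutoko*.
The last vowel of the accusative form *evutoko* is /o/, which is a rounded vowel, so the plural suffix is -o, giving *evutokoo*.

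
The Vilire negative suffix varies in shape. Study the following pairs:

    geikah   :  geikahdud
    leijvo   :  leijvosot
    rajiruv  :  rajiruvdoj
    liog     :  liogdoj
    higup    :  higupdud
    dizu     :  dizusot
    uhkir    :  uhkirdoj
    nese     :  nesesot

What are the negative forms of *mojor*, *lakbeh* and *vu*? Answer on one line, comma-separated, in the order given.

mojordoj, lakbehdud, vusot

The alternation tracks the final sound of the stem — -dud when the stem ends in a voiceless consonant (*geikah*, *higup*); -doj when the stem ends in a voiced consonant (*rajiruv*, *liog*, *uhkir*); -sot when the stem ends in a vowel (*leijvo*, *dizu*, *nese*).
*mojor* — final sound /r/ (a voiced consonant) → -doj → *mojordoj*.
*lakbeh*: final sound = /h/, a voiceless consonant → -dud → *lakbehdud*.
*vu* — final sound /u/ (a vowel) → -sot → *vusot*.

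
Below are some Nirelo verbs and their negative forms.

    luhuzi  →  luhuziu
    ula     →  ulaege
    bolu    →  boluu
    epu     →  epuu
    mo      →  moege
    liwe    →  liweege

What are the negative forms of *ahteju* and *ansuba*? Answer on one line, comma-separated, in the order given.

ahtejuu, ansubaege

The pattern is height harmony: -u when the last vowel of the stem is a high vowel (*luhuzi*, *bolu*, *epu*); -ege when the last vowel of the stem is a non-high vowel (*ula*, *mo*, *liwe*).
*ahteju*: last vowel = /u/, a high vowel → -u → *ahtejuu*.
The last vowel of *ansuba* is /a/, which is a non-high vowel, so the suffix is -ege, giving *ansubaege*.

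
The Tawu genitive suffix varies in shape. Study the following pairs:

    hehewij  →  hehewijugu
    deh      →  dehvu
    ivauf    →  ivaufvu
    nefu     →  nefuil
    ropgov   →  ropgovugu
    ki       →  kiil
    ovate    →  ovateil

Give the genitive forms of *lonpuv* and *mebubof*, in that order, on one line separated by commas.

The suffix is conditioned by the final sound: -vu when the stem ends in a voiceless consonant (*deh*, *ivauf*); -ugu when the stem ends in a voiced consonant (*hehewij*, *ropgov*); -il when the stem ends in a vowel (*nefu*, *ki*, *ovate*).
Since the final sound of *lonpuv* is /v/ (a voiced consonant), it takes -ugu, giving *lonpuvugu*.
The final sound of *mebubof* is /f/, which is a voiceless consonant, so the suffix is -vu, giving *mebubofvu*.

lonpuvugu, mebubofvu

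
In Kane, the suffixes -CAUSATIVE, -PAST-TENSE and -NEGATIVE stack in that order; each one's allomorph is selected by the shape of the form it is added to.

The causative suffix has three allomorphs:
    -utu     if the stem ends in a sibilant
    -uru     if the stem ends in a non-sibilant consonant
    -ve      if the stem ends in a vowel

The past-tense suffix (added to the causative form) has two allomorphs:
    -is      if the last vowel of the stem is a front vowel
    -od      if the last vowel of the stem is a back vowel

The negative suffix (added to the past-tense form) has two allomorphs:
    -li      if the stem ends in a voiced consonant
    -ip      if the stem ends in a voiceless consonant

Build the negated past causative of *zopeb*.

zopeburuodli

Since the final sound of *zopeb* is /b/ (a non-sibilant consonant), it takes -uru, giving *zopeburu*.
Since the last vowel of the causative form *zopeburu* is /u/ (a back vowel), it takes -od, giving *zopeburuod*.
The past-tense form *zopeburuod*: final consonant = /d/, voiced → -li → *zopeburuodli*.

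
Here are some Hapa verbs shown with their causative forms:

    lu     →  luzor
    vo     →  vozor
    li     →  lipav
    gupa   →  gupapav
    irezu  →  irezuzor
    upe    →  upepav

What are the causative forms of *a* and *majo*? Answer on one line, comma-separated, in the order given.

apav, majozor

The suffix is conditioned by the last vowel: -zor when the last vowel of the stem is a rounded vowel (*lu*, *vo*, *irezu*); -pav when the last vowel of the stem is an unrounded vowel (*li*, *gupa*, *upe*).
The last vowel of *a* is /a/, which is an unrounded vowel, so the suffix is -pav, giving *apav*.
The last vowel of *majo* is /o/, which is a rounded vowel, so the suffix is -zor, giving *majozor*.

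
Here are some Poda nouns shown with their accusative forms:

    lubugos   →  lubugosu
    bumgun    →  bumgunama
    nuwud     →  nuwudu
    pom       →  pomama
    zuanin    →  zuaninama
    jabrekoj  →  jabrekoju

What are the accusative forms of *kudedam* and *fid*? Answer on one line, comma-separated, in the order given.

kudedamama, fidu

The pattern is nasality of the final consonant: -ama when the stem ends in a nasal (*bumgun*, *pom*, *zuanin*); -u when the stem ends in a non-nasal consonant (*lubugos*, *nuwud*, *jabrekoj*).
Since the final consonant of *kudedam* is /m/ (a nasal), it takes -ama, giving *kudedamama*.
Since the final consonant of *fid* is /d/ (non-nasal), it takes -u, giving *fidu*.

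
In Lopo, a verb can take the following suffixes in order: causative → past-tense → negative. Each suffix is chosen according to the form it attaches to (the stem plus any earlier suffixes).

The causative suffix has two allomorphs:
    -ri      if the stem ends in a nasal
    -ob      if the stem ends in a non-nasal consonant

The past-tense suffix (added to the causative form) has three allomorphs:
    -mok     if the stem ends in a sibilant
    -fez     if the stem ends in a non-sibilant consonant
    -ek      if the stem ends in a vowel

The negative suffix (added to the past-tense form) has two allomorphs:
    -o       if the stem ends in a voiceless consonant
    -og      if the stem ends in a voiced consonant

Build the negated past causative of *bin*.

binrieko

*bin*: final consonant = /n/, a nasal → -ri → *binri*.
Since the final sound of the causative form *binri* is /i/ (a vowel), it takes -ek, giving *binriek*.
The past-tense form *binriek* — final consonant /k/ (voiceless) → -o → *binrieko*.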